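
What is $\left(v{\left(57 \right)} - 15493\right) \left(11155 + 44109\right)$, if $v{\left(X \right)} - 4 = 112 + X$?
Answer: $-846644480$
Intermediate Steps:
$v{\left(X \right)} = 116 + X$ ($v{\left(X \right)} = 4 + \left(112 + X\right) = 116 + X$)
$\left(v{\left(57 \right)} - 15493\right) \left(11155 + 44109\right) = \left(\left(116 + 57\right) - 15493\right) \left(11155 + 44109\right) = \left(173 - 15493\right) 55264 = \left(-15320\right) 55264 = -846644480$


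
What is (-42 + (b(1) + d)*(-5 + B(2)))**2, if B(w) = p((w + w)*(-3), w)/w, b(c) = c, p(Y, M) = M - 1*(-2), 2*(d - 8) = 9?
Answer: 27225/4 ≈ 6806.3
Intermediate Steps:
d = 25/2 (d = 8 + (1/2)*9 = 8 + 9/2 = 25/2 ≈ 12.500)
p(Y, M) = 2 + M (p(Y, M) = M + 2 = 2 + M)
B(w) = (2 + w)/w
(-42 + (b(1) + d)*(-5 + B(2)))**2 = (-42 + (1 + 25/2)*(-5 + (2 + 2)/2))**2 = (-42 + 27*(-5 + (1/2)*4)/2)**2 = (-42 + 27*(-5 + 2)/2)**2 = (-42 + (27/2)*(-3))**2 = (-42 - 81/2)**2 = (-165/2)**2 = 27225/4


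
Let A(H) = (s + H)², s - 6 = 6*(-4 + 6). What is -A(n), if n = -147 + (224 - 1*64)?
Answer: -961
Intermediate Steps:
s = 18 (s = 6 + 6*(-4 + 6) = 6 + 6*2 = 6 + 12 = 18)
n = 13 (n = -147 + (224 - 64) = -147 + 160 = 13)
A(H) = (18 + H)²
-A(n) = -(18 + 13)² = -1*31² = -1*961 = -961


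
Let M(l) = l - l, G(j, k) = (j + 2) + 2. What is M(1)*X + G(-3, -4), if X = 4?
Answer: 1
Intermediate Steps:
G(j, k) = 4 + j (G(j, k) = (2 + j) + 2 = 4 + j)
M(l) = 0
M(1)*X + G(-3, -4) = 0*4 + (4 - 3) = 0 + 1 = 1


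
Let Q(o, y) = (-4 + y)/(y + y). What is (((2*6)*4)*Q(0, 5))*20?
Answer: 96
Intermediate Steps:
Q(o, y) = (-4 + y)/(2*y) (Q(o, y) = (-4 + y)/((2*y)) = (-4 + y)*(1/(2*y)) = (-4 + y)/(2*y))
(((2*6)*4)*Q(0, 5))*20 = (((2*6)*4)*((1/2)*(-4 + 5)/5))*20 = ((12*4)*((1/2)*(1/5)*1))*20 = (48*(1/10))*20 = (24/5)*20 = 96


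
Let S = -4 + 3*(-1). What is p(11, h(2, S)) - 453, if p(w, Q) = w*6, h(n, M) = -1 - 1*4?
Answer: -387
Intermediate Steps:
S = -7 (S = -4 - 3 = -7)
h(n, M) = -5 (h(n, M) = -1 - 4 = -5)
p(w, Q) = 6*w
p(11, h(2, S)) - 453 = 6*11 - 453 = 66 - 453 = -387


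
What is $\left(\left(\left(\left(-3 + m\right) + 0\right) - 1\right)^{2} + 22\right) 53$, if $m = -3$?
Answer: $3763$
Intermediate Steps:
$\left(\left(\left(\left(-3 + m\right) + 0\right) - 1\right)^{2} + 22\right) 53 = \left(\left(\left(\left(-3 - 3\right) + 0\right) - 1\right)^{2} + 22\right) 53 = \left(\left(\left(-6 + 0\right) - 1\right)^{2} + 22\right) 53 = \left(\left(-6 - 1\right)^{2} + 22\right) 53 = \left(\left(-7\right)^{2} + 22\right) 53 = \left(49 + 22\right) 53 = 71 \cdot 53 = 3763$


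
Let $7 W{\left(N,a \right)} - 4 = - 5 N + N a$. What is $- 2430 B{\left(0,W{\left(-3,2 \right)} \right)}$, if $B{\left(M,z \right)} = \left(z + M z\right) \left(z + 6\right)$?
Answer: $- \frac{1737450}{49} \approx -35458.0$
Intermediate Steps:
$W{\left(N,a \right)} = \frac{4}{7} - \frac{5 N}{7} + \frac{N a}{7}$ ($W{\left(N,a \right)} = \frac{4}{7} + \frac{- 5 N + N a}{7} = \frac{4}{7} + \left(- \frac{5 N}{7} + \frac{N a}{7}\right) = \frac{4}{7} - \frac{5 N}{7} + \frac{N a}{7}$)
$B{\left(M,z \right)} = \left(6 + z\right) \left(z + M z\right)$ ($B{\left(M,z \right)} = \left(z + M z\right) \left(6 + z\right) = \left(6 + z\right) \left(z + M z\right)$)
$- 2430 B{\left(0,W{\left(-3,2 \right)} \right)} = - 2430 \left(\frac{4}{7} - - \frac{15}{7} + \frac{1}{7} \left(-3\right) 2\right) \left(6 + \left(\frac{4}{7} - - \frac{15}{7} + \frac{1}{7} \left(-3\right) 2\right) + 6 \cdot 0 + 0 \left(\frac{4}{7} - - \frac{15}{7} + \frac{1}{7} \left(-3\right) 2\right)\right) = - 2430 \left(\frac{4}{7} + \frac{15}{7} - \frac{6}{7}\right) \left(6 + \left(\frac{4}{7} + \frac{15}{7} - \frac{6}{7}\right) + 0 + 0 \left(\frac{4}{7} + \frac{15}{7} - \frac{6}{7}\right)\right) = - 2430 \frac{13 \left(6 + \frac{13}{7} + 0 + 0 \cdot \frac{13}{7}\right)}{7} = - 2430 \frac{13 \left(6 + \frac{13}{7} + 0 + 0\right)}{7} = - 2430 \cdot \frac{13}{7} \cdot \frac{55}{7} = \left(-2430\right) \frac{715}{49} = - \frac{1737450}{49}$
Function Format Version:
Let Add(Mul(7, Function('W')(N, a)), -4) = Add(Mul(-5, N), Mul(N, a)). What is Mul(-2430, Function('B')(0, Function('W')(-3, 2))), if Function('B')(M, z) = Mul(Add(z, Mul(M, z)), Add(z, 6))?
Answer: Rational(-1737450, 49) ≈ -35458.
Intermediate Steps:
Function('W')(N, a) = Add(Rational(4, 7), Mul(Rational(-5, 7), N), Mul(Rational(1, 7), N, a)) (Function('W')(N, a) = Add(Rational(4, 7), Mul(Rational(1, 7), Add(Mul(-5, N), Mul(N, a)))) = Add(Rational(4, 7), Add(Mul(Rational(-5, 7), N), Mul(Rational(1, 7), N, a))) = Add(Rational(4, 7), Mul(Rational(-5, 7), N), Mul(Rational(1, 7), N, a)))
Function('B')(M, z) = Mul(Add(6, z), Add(z, Mul(M, z))) (Function('B')(M, z) = Mul(Add(z, Mul(M, z)), Add(6, z)) = Mul(Add(6, z), Add(z, Mul(M, z))))
Mul(-2430, Function('B')(0, Function('W')(-3, 2))) = Mul(-2430, Mul(Add(Rational(4, 7), Mul(Rational(-5, 7), -3), Mul(Rational(1, 7), -3, 2)), Add(6, Add(Rational(4, 7), Mul(Rational(-5, 7), -3), Mul(Rational(1, 7), -3, 2)), Mul(6, 0), Mul(0, Add(Rational(4, 7), Mul(Rational(-5, 7), -3), Mul(Rational(1, 7), -3, 2)))))) = Mul(-2430, Mul(Add(Rational(4, 7), Rational(15, 7), Rational(-6, 7)), Add(6, Add(Rational(4, 7), Rational(15, 7), Rational(-6, 7)), 0, Mul(0, Add(Rational(4, 7), Rational(15, 7), Rational(-6, 7)))))) = Mul(-2430, Mul(Rational(13, 7), Add(6, Rational(13, 7), 0, Mul(0, Rational(13, 7))))) = Mul(-2430, Mul(Rational(13, 7), Add(6, Rational(13, 7), 0, 0))) = Mul(-2430, Mul(Rational(13, 7), Rational(55, 7))) = Mul(-2430, Rational(715, 49)) = Rational(-1737450, 49)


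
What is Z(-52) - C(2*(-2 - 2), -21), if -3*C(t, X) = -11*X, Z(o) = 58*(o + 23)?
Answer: -1605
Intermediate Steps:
Z(o) = 1334 + 58*o (Z(o) = 58*(23 + o) = 1334 + 58*o)
C(t, X) = 11*X/3 (C(t, X) = -(-11)*X/3 = 11*X/3)
Z(-52) - C(2*(-2 - 2), -21) = (1334 + 58*(-52)) - 11*(-21)/3 = (1334 - 3016) - 1*(-77) = -1682 + 77 = -1605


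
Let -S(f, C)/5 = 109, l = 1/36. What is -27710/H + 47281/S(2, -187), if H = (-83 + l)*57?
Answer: -2502115193/30930385 ≈ -80.895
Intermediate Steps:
l = 1/36 ≈ 0.027778
S(f, C) = -545 (S(f, C) = -5*109 = -545)
H = -56753/12 (H = (-83 + 1/36)*57 = -2987/36*57 = -56753/12 ≈ -4729.4)
-27710/H + 47281/S(2, -187) = -27710/(-56753/12) + 47281/(-545) = -27710*(-12/56753) + 47281*(-1/545) = 332520/56753 - 47281/545 = -2502115193/30930385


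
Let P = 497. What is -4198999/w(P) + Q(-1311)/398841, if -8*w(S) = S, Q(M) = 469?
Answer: 1913980559195/28317711 ≈ 67590.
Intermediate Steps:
w(S) = -S/8
-4198999/w(P) + Q(-1311)/398841 = -4198999/((-1/8*497)) + 469/398841 = -4198999/(-497/8) + 469*(1/398841) = -4198999*(-8/497) + 469/398841 = 4798856/71 + 469/398841 = 1913980559195/28317711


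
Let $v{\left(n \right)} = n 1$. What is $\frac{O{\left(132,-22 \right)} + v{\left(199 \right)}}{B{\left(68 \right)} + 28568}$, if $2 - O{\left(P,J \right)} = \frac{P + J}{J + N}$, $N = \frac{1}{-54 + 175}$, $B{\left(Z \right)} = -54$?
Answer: $\frac{548171}{75875754} \approx 0.0072246$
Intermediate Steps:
$N = \frac{1}{121} \approx 0.0082645$
$O{\left(P,J \right)} = 2 - \frac{J + P}{\frac{1}{121} + J}$ ($O{\left(P,J \right)} = 2 - \frac{P + J}{J + \frac{1}{121}} = 2 - \frac{J + P}{\frac{1}{121} + J}$)
$v{\left(n \right)} = n$
$\frac{O{\left(132,-22 \right)} + v{\left(199 \right)}}{B{\left(68 \right)} + 28568} = \frac{\frac{2 - 15972 + 121 \left(-22\right)}{1 + 121 \left(-22\right)} + 199}{-54 + 28568} = \frac{\frac{2 - 15972 - 2662}{1 - 2662} + 199}{28514} = \left(\frac{1}{-2661} \left(-18632\right) + 199\right) \frac{1}{28514} = \left(\left(- \frac{1}{2661}\right) \left(-18632\right) + 199\right) \frac{1}{28514} = \left(\frac{18632}{2661} + 199\right) \frac{1}{28514} = \frac{548171}{2661} \cdot \frac{1}{28514} = \frac{548171}{75875754}$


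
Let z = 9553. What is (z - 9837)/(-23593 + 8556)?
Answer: 284/15037 ≈ 0.018887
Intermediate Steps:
(z - 9837)/(-23593 + 8556) = (9553 - 9837)/(-23593 + 8556) = -284/(-15037) = -284*(-1/15037) = 284/15037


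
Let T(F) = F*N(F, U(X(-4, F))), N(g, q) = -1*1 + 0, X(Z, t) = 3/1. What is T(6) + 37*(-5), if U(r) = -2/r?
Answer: -191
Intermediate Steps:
X(Z, t) = 3 (X(Z, t) = 3*1 = 3)
N(g, q) = -1 (N(g, q) = -1 + 0 = -1)
T(F) = -F (T(F) = F*(-1) = -F)
T(6) + 37*(-5) = -1*6 + 37*(-5) = -6 - 185 = -191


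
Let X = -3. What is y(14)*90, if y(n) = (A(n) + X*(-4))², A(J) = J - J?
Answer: 12960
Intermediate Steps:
A(J) = 0
y(n) = 144 (y(n) = (0 - 3*(-4))² = (0 + 12)² = 12² = 144)
y(14)*90 = 144*90 = 12960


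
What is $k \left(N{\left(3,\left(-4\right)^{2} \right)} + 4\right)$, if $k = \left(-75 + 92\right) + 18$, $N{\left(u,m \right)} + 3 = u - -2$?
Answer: $210$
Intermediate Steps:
$N{\left(u,m \right)} = -1 + u$ ($N{\left(u,m \right)} = -3 + \left(u - -2\right) = -3 + \left(u + 2\right) = -3 + \left(2 + u\right) = -1 + u$)
$k = 35$ ($k = 17 + 18 = 35$)
$k \left(N{\left(3,\left(-4\right)^{2} \right)} + 4\right) = 35 \left(\left(-1 + 3\right) + 4\right) = 35 \left(2 + 4\right) = 35 \cdot 6 = 210$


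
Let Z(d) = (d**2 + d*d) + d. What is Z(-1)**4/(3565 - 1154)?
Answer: 1/2411 ≈ 0.00041477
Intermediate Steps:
Z(d) = d + 2*d**2 (Z(d) = (d**2 + d**2) + d = 2*d**2 + d = d + 2*d**2)
Z(-1)**4/(3565 - 1154) = (-(1 + 2*(-1)))**4/(3565 - 1154) = (-(1 - 2))**4/2411 = (-1*(-1))**4*(1/2411) = 1**4*(1/2411) = 1*(1/2411) = 1/2411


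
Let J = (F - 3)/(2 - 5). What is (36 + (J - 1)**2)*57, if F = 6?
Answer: 2280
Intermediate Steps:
J = -1 (J = (6 - 3)/(2 - 5) = 3/(-3) = 3*(-1/3) = -1)
(36 + (J - 1)**2)*57 = (36 + (-1 - 1)**2)*57 = (36 + (-2)**2)*57 = (36 + 4)*57 = 40*57 = 2280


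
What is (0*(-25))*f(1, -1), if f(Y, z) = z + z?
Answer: 0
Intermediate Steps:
f(Y, z) = 2*z
(0*(-25))*f(1, -1) = (0*(-25))*(2*(-1)) = 0*(-2) = 0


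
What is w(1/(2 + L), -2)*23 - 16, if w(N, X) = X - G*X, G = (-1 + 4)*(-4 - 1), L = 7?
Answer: -752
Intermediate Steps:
G = -15 (G = 3*(-5) = -15)
w(N, X) = 16*X (w(N, X) = X - (-15)*X = X + 15*X = 16*X)
w(1/(2 + L), -2)*23 - 16 = (16*(-2))*23 - 16 = -32*23 - 16 = -736 - 16 = -752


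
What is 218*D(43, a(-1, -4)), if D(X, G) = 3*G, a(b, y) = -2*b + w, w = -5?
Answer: -1962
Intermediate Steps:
a(b, y) = -5 - 2*b (a(b, y) = -2*b - 5 = -5 - 2*b)
218*D(43, a(-1, -4)) = 218*(3*(-5 - 2*(-1))) = 218*(3*(-5 + 2)) = 218*(3*(-3)) = 218*(-9) = -1962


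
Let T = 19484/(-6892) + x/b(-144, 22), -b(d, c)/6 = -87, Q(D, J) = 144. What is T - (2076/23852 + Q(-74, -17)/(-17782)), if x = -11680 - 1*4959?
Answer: -1658513652942505/47683837582398 ≈ -34.781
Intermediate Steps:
x = -16639 (x = -11680 - 4959 = -16639)
b(d, c) = 522 (b(d, c) = -6*(-87) = 522)
T = -31211659/899406 (T = 19484/(-6892) - 16639/522 = 19484*(-1/6892) - 16639*1/522 = -4871/1723 - 16639/522 = -31211659/899406 ≈ -34.703)
T - (2076/23852 + Q(-74, -17)/(-17782)) = -31211659/899406 - (2076/23852 + 144/(-17782)) = -31211659/899406 - (2076*(1/23852) + 144*(-1/17782)) = -31211659/899406 - (519/5963 - 72/8891) = -31211659/899406 - 1*4185093/53017033 = -31211659/899406 - 4185093/53017033 = -1658513652942505/47683837582398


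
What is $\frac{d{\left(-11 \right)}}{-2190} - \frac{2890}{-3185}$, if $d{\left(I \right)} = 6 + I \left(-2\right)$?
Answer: $\frac{623992}{697515} \approx 0.89459$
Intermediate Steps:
$d{\left(I \right)} = 6 - 2 I$
$\frac{d{\left(-11 \right)}}{-2190} - \frac{2890}{-3185} = \frac{6 - -22}{-2190} - \frac{2890}{-3185} = \left(6 + 22\right) \left(- \frac{1}{2190}\right) - - \frac{578}{637} = 28 \left(- \frac{1}{2190}\right) + \frac{578}{637} = - \frac{14}{1095} + \frac{578}{637} = \frac{623992}{697515}$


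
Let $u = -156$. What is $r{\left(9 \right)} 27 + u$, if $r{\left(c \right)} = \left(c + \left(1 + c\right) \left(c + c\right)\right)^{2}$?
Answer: $964311$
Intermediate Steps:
$r{\left(c \right)} = \left(c + 2 c \left(1 + c\right)\right)^{2}$ ($r{\left(c \right)} = \left(c + \left(1 + c\right) 2 c\right)^{2} = \left(c + 2 c \left(1 + c\right)\right)^{2}$)
$r{\left(9 \right)} 27 + u = 9^{2} \left(3 + 2 \cdot 9\right)^{2} \cdot 27 - 156 = 81 \left(3 + 18\right)^{2} \cdot 27 - 156 = 81 \cdot 21^{2} \cdot 27 - 156 = 81 \cdot 441 \cdot 27 - 156 = 35721 \cdot 27 - 156 = 964467 - 156 = 964311$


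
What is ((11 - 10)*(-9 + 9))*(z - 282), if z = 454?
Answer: 0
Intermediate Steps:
((11 - 10)*(-9 + 9))*(z - 282) = ((11 - 10)*(-9 + 9))*(454 - 282) = (1*0)*172 = 0*172 = 0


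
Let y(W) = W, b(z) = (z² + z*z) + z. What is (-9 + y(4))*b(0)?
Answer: 0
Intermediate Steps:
b(z) = z + 2*z² (b(z) = (z² + z²) + z = 2*z² + z = z + 2*z²)
(-9 + y(4))*b(0) = (-9 + 4)*(0*(1 + 2*0)) = -0*(1 + 0) = -0 = -5*0 = 0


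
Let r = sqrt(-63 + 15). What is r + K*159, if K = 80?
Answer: 12720 + 4*I*sqrt(3) ≈ 12720.0 + 6.9282*I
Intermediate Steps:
r = 4*I*sqrt(3) (r = sqrt(-48) = 4*I*sqrt(3) ≈ 6.9282*I)
r + K*159 = 4*I*sqrt(3) + 80*159 = 4*I*sqrt(3) + 12720 = 12720 + 4*I*sqrt(3)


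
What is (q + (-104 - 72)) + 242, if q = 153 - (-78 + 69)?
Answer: 228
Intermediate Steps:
q = 162 (q = 153 - 1*(-9) = 153 + 9 = 162)
(q + (-104 - 72)) + 242 = (162 + (-104 - 72)) + 242 = (162 - 176) + 242 = -14 + 242 = 228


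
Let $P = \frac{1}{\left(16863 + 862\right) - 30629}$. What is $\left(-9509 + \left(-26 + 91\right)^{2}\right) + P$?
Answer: $- \frac{68184737}{12904} \approx -5284.0$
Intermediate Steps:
$P = - \frac{1}{12904}$ ($P = \frac{1}{17725 - 30629} = \frac{1}{-12904} = - \frac{1}{12904} \approx -7.7495 \cdot 10^{-5}$)
$\left(-9509 + \left(-26 + 91\right)^{2}\right) + P = \left(-9509 + \left(-26 + 91\right)^{2}\right) - \frac{1}{12904} = \left(-9509 + 65^{2}\right) - \frac{1}{12904} = \left(-9509 + 4225\right) - \frac{1}{12904} = -5284 - \frac{1}{12904} = - \frac{68184737}{12904}$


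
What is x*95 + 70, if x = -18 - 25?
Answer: -4015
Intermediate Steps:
x = -43
x*95 + 70 = -43*95 + 70 = -4085 + 70 = -4015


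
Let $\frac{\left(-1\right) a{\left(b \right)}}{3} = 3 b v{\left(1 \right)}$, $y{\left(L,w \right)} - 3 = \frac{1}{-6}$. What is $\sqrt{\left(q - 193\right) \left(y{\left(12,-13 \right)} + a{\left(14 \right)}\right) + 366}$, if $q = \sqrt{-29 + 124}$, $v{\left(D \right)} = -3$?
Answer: $\frac{\sqrt{-2632854 + 13710 \sqrt{95}}}{6} \approx 263.48 i$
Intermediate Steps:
$y{\left(L,w \right)} = \frac{17}{6}$ ($y{\left(L,w \right)} = 3 + \frac{1}{-6} = 3 - \frac{1}{6} = \frac{17}{6}$)
$q = \sqrt{95} \approx 9.7468$
$a{\left(b \right)} = 27 b$ ($a{\left(b \right)} = - 3 \cdot 3 b \left(-3\right) = - 3 \left(- 9 b\right) = 27 b$)
$\sqrt{\left(q - 193\right) \left(y{\left(12,-13 \right)} + a{\left(14 \right)}\right) + 366} = \sqrt{\left(\sqrt{95} - 193\right) \left(\frac{17}{6} + 27 \cdot 14\right) + 366} = \sqrt{\left(-193 + \sqrt{95}\right) \left(\frac{17}{6} + 378\right) + 366} = \sqrt{\left(-193 + \sqrt{95}\right) \frac{2285}{6} + 366} = \sqrt{\left(- \frac{441005}{6} + \frac{2285 \sqrt{95}}{6}\right) + 366} = \sqrt{- \frac{438809}{6} + \frac{2285 \sqrt{95}}{6}}$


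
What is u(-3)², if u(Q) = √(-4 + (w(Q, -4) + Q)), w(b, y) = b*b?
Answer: 2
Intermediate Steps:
w(b, y) = b²
u(Q) = √(-4 + Q + Q²) (u(Q) = √(-4 + (Q² + Q)) = √(-4 + (Q + Q²)) = √(-4 + Q + Q²))
u(-3)² = (√(-4 - 3 + (-3)²))² = (√(-4 - 3 + 9))² = (√2)² = 2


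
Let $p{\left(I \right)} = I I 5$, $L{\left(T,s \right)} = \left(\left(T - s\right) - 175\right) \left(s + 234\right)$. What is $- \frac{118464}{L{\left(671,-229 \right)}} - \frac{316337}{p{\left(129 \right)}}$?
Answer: $- \frac{2200703749}{60323625} \approx -36.482$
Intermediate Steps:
$L{\left(T,s \right)} = \left(234 + s\right) \left(-175 + T - s\right)$ ($L{\left(T,s \right)} = \left(-175 + T - s\right) \left(234 + s\right) = \left(234 + s\right) \left(-175 + T - s\right)$)
$p{\left(I \right)} = 5 I^{2}$ ($p{\left(I \right)} = I^{2} \cdot 5 = 5 I^{2}$)
$- \frac{118464}{L{\left(671,-229 \right)}} - \frac{316337}{p{\left(129 \right)}} = - \frac{118464}{-40950 - \left(-229\right)^{2} - -93661 + 234 \cdot 671 + 671 \left(-229\right)} - \frac{316337}{5 \cdot 129^{2}} = - \frac{118464}{-40950 - 52441 + 93661 + 157014 - 153659} - \frac{316337}{5 \cdot 16641} = - \frac{118464}{-40950 - 52441 + 93661 + 157014 - 153659} - \frac{316337}{83205} = - \frac{118464}{3625} - \frac{316337}{83205} = - \frac{2200703749}{60323625}$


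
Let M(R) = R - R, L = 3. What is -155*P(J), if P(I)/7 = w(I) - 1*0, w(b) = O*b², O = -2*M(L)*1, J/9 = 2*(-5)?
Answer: 0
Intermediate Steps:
M(R) = 0
J = -90 (J = 9*(2*(-5)) = 9*(-10) = -90)
O = 0 (O = -2*0*1 = 0*1 = 0)
w(b) = 0 (w(b) = 0*b² = 0)
P(I) = 0 (P(I) = 7*(0 - 1*0) = 7*(0 + 0) = 7*0 = 0)
-155*P(J) = -155*0 = 0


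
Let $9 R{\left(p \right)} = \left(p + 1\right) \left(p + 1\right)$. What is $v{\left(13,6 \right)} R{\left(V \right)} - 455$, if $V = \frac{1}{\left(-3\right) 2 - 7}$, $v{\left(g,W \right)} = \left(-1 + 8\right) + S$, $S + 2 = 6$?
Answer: $- \frac{76719}{169} \approx -453.96$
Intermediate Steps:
$S = 4$ ($S = -2 + 6 = 4$)
$v{\left(g,W \right)} = 11$ ($v{\left(g,W \right)} = \left(-1 + 8\right) + 4 = 7 + 4 = 11$)
$V = - \frac{1}{13}$ ($V = \frac{1}{-6 - 7} = \frac{1}{-13} = - \frac{1}{13} \approx -0.076923$)
$R{\left(p \right)} = \frac{\left(1 + p\right)^{2}}{9}$ ($R{\left(p \right)} = \frac{\left(p + 1\right) \left(p + 1\right)}{9} = \frac{\left(1 + p\right) \left(1 + p\right)}{9} = \frac{\left(1 + p\right)^{2}}{9}$)
$v{\left(13,6 \right)} R{\left(V \right)} - 455 = 11 \frac{\left(1 - \frac{1}{13}\right)^{2}}{9} - 455 = 11 \frac{\left(\frac{12}{13}\right)^{2}}{9} - 455 = 11 \cdot \frac{1}{9} \cdot \frac{144}{169} - 455 = 11 \cdot \frac{16}{169} - 455 = \frac{176}{169} - 455 = - \frac{76719}{169}$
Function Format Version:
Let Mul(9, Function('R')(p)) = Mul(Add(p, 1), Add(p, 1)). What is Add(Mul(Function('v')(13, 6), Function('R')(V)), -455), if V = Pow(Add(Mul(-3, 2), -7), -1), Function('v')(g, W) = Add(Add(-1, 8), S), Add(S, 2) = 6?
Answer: Rational(-76719, 169) ≈ -453.96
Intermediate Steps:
S = 4 (S = Add(-2, 6) = 4)
Function('v')(g, W) = 11 (Function('v')(g, W) = Add(Add(-1, 8), 4) = Add(7, 4) = 11)
V = Rational(-1, 13) (V = Pow(Add(-6, -7), -1) = Pow(-13, -1) = Rational(-1, 13) ≈ -0.076923)
Function('R')(p) = Mul(Rational(1, 9), Pow(Add(1, p), 2)) (Function('R')(p) = Mul(Rational(1, 9), Mul(Add(p, 1), Add(p, 1))) = Mul(Rational(1, 9), Mul(Add(1, p), Add(1, p))) = Mul(Rational(1, 9), Pow(Add(1, p), 2)))
Add(Mul(Function('v')(13, 6), Function('R')(V)), -455) = Add(Mul(11, Mul(Rational(1, 9), Pow(Add(1, Rational(-1, 13)), 2))), -455) = Add(Mul(11, Mul(Rational(1, 9), Pow(Rational(12, 13), 2))), -455) = Add(Mul(11, Mul(Rational(1, 9), Rational(144, 169))), -455) = Add(Mul(11, Rational(16, 169)), -455) = Add(Rational(176, 169), -455) = Rational(-76719, 169)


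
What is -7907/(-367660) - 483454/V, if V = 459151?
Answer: -174116190683/168811456660 ≈ -1.0314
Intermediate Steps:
-7907/(-367660) - 483454/V = -7907/(-367660) - 483454/459151 = -7907*(-1/367660) - 483454*1/459151 = 7907/367660 - 483454/459151 = -174116190683/168811456660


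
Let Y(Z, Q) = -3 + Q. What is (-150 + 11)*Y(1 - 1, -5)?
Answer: 1112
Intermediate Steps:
(-150 + 11)*Y(1 - 1, -5) = (-150 + 11)*(-3 - 5) = -139*(-8) = 1112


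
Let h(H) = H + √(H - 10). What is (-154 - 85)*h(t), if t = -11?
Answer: 2629 - 239*I*√21 ≈ 2629.0 - 1095.2*I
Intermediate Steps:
h(H) = H + √(-10 + H)
(-154 - 85)*h(t) = (-154 - 85)*(-11 + √(-10 - 11)) = -239*(-11 + √(-21)) = -239*(-11 + I*√21) = 2629 - 239*I*√21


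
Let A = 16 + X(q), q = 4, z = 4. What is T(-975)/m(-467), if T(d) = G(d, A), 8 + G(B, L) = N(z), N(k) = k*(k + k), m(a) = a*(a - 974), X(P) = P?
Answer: 24/672947 ≈ 3.5664e-5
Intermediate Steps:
m(a) = a*(-974 + a)
N(k) = 2*k**2 (N(k) = k*(2*k) = 2*k**2)
A = 20 (A = 16 + 4 = 20)
G(B, L) = 24 (G(B, L) = -8 + 2*4**2 = -8 + 2*16 = -8 + 32 = 24)
T(d) = 24
T(-975)/m(-467) = 24/((-467*(-974 - 467))) = 24/((-467*(-1441))) = 24/672947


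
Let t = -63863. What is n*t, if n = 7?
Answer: -447041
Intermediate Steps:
n*t = 7*(-63863) = -447041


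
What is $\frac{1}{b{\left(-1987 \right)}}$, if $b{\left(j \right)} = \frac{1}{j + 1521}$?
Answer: $-466$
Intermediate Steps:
$b{\left(j \right)} = \frac{1}{1521 + j}$
$\frac{1}{b{\left(-1987 \right)}} = \frac{1}{\frac{1}{1521 - 1987}} = \frac{1}{\frac{1}{-466}} = \frac{1}{- \frac{1}{466}} = -466$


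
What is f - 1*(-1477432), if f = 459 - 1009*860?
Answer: 610151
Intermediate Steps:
f = -867281 (f = 459 - 867740 = -867281)
f - 1*(-1477432) = -867281 - 1*(-1477432) = -867281 + 1477432 = 610151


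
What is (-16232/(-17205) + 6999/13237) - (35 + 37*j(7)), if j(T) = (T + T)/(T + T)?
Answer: -518135011/7346535 ≈ -70.528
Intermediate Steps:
j(T) = 1 (j(T) = (2*T)/((2*T)) = (2*T)*(1/(2*T)) = 1)
(-16232/(-17205) + 6999/13237) - (35 + 37*j(7)) = (-16232/(-17205) + 6999/13237) - (35 + 37*1) = (-16232*(-1/17205) + 6999*(1/13237)) - (35 + 37) = (16232/17205 + 6999/13237) - 1*72 = 10815509/7346535 - 72 = -518135011/7346535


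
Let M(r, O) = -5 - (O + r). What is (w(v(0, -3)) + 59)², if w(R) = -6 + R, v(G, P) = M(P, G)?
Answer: 2601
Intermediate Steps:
M(r, O) = -5 - O - r (M(r, O) = -5 + (-O - r) = -5 - O - r)
v(G, P) = -5 - G - P
(w(v(0, -3)) + 59)² = ((-6 + (-5 - 1*0 - 1*(-3))) + 59)² = ((-6 + (-5 + 0 + 3)) + 59)² = ((-6 - 2) + 59)² = (-8 + 59)² = 51² = 2601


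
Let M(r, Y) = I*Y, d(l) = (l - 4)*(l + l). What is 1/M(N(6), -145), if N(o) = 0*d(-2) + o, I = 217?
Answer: -1/31465 ≈ -3.1781e-5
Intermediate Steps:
d(l) = 2*l*(-4 + l) (d(l) = (-4 + l)*(2*l) = 2*l*(-4 + l))
N(o) = o (N(o) = 0*(2*(-2)*(-4 - 2)) + o = 0*(2*(-2)*(-6)) + o = 0*24 + o = 0 + o = o)
M(r, Y) = 217*Y
1/M(N(6), -145) = 1/(217*(-145)) = 1/(-31465) = -1/31465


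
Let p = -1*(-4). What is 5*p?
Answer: 20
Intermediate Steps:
p = 4
5*p = 5*4 = 20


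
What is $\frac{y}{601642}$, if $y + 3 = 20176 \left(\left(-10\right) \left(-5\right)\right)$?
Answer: $\frac{1008797}{601642} \approx 1.6767$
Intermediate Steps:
$y = 1008797$ ($y = -3 + 20176 \left(\left(-10\right) \left(-5\right)\right) = -3 + 20176 \cdot 50 = -3 + 1008800 = 1008797$)
$\frac{y}{601642} = \frac{1008797}{601642}$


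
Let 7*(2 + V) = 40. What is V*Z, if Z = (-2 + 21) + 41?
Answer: 1560/7 ≈ 222.86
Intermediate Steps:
V = 26/7 (V = -2 + (⅐)*40 = -2 + 40/7 = 26/7 ≈ 3.7143)
Z = 60 (Z = 19 + 41 = 60)
V*Z = (26/7)*60 = 1560/7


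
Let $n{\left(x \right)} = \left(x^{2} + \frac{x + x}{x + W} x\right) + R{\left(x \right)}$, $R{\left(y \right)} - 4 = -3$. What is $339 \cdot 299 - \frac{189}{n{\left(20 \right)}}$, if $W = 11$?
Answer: $\frac{1341101532}{13231} \approx 1.0136 \cdot 10^{5}$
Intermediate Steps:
$R{\left(y \right)} = 1$ ($R{\left(y \right)} = 4 - 3 = 1$)
$n{\left(x \right)} = 1 + x^{2} + \frac{2 x^{2}}{11 + x}$ ($n{\left(x \right)} = \left(x^{2} + \frac{x + x}{x + 11} x\right) + 1 = \left(x^{2} + \frac{2 x}{11 + x} x\right) + 1 = \left(x^{2} + \frac{2 x^{2}}{11 + x}\right) + 1 = 1 + x^{2} + \frac{2 x^{2}}{11 + x}$)
$339 \cdot 299 - \frac{189}{n{\left(20 \right)}} = 339 \cdot 299 - \frac{189}{\frac{1}{11 + 20} \left(11 + 20 + 20^{3} + 13 \cdot 20^{2}\right)} = 101361 - \frac{189}{\frac{1}{31} \left(11 + 20 + 8000 + 13 \cdot 400\right)} = 101361 - \frac{189}{\frac{1}{31} \left(11 + 20 + 8000 + 5200\right)} = 101361 - \frac{189}{\frac{1}{31} \cdot 13231} = 101361 - \frac{189}{\frac{13231}{31}} = 101361 - \frac{5859}{13231} = \frac{1341101532}{13231}$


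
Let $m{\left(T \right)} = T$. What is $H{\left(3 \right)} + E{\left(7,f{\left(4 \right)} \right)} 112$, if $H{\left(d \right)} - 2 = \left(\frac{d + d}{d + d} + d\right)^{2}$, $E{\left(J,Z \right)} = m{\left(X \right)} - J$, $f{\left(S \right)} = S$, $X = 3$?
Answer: $-430$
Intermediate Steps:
$E{\left(J,Z \right)} = 3 - J$
$H{\left(d \right)} = 2 + \left(1 + d\right)^{2}$ ($H{\left(d \right)} = 2 + \left(\frac{d + d}{d + d} + d\right)^{2} = 2 + \left(\frac{2 d}{2 d} + d\right)^{2} = 2 + \left(2 d \frac{1}{2 d} + d\right)^{2} = 2 + \left(1 + d\right)^{2}$)
$H{\left(3 \right)} + E{\left(7,f{\left(4 \right)} \right)} 112 = \left(2 + \left(1 + 3\right)^{2}\right) + \left(3 - 7\right) 112 = \left(2 + 4^{2}\right) + \left(3 - 7\right) 112 = \left(2 + 16\right) - 448 = 18 - 448 = -430$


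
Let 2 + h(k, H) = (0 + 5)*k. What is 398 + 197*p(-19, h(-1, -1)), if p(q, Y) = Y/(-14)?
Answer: 993/2 ≈ 496.50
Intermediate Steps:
h(k, H) = -2 + 5*k (h(k, H) = -2 + (0 + 5)*k = -2 + 5*k)
p(q, Y) = -Y/14 (p(q, Y) = Y*(-1/14) = -Y/14)
398 + 197*p(-19, h(-1, -1)) = 398 + 197*(-(-2 + 5*(-1))/14) = 398 + 197*(-(-2 - 5)/14) = 398 + 197*(-1/14*(-7)) = 398 + 197*(½) = 398 + 197/2 = 993/2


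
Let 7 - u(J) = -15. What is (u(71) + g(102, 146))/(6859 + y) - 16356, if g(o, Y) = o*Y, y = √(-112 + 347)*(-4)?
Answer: -769318635950/47042121 + 59656*√235/47042121 ≈ -16354.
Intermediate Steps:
u(J) = 22 (u(J) = 7 - 1*(-15) = 7 + 15 = 22)
y = -4*√235 (y = √235*(-4) = -4*√235 ≈ -61.319)
g(o, Y) = Y*o
(u(71) + g(102, 146))/(6859 + y) - 16356 = (22 + 146*102)/(6859 - 4*√235) - 16356 = (22 + 14892)/(6859 - 4*√235) - 16356 = 14914/(6859 - 4*√235) - 16356 = -16356 + 14914/(6859 - 4*√235)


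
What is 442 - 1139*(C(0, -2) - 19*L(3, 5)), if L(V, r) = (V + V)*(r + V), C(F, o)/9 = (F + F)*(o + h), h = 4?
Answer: 1039210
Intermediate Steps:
C(F, o) = 18*F*(4 + o) (C(F, o) = 9*((F + F)*(o + 4)) = 9*((2*F)*(4 + o)) = 9*(2*F*(4 + o)) = 18*F*(4 + o))
L(V, r) = 2*V*(V + r) (L(V, r) = (2*V)*(V + r) = 2*V*(V + r))
442 - 1139*(C(0, -2) - 19*L(3, 5)) = 442 - 1139*(18*0*(4 - 2) - 38*3*(3 + 5)) = 442 - 1139*(18*0*2 - 38*3*8) = 442 - 1139*(0 - 19*48) = 442 - 1139*(0 - 912) = 442 - 1139*(-912) = 442 + 1038768 = 1039210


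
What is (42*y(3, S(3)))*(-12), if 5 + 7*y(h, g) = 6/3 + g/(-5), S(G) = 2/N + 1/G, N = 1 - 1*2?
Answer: 192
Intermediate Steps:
N = -1 (N = 1 - 2 = -1)
S(G) = -2 + 1/G (S(G) = 2/(-1) + 1/G = 2*(-1) + 1/G = -2 + 1/G)
y(h, g) = -3/7 - g/35 (y(h, g) = -5/7 + (6/3 + g/(-5))/7 = -5/7 + (6*(1/3) + g*(-1/5))/7 = -5/7 + (2 - g/5)/7 = -5/7 + (2/7 - g/35) = -3/7 - g/35)
(42*y(3, S(3)))*(-12) = (42*(-3/7 - (-2 + 1/3)/35))*(-12) = (42*(-3/7 - 1/35*(-5/3)))*(-12) = (42*(-3/7 + 1/21))*(-12) = (42*(-8/21))*(-12) = -16*(-12) = 192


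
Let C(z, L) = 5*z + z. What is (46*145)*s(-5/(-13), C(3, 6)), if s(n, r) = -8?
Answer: -53360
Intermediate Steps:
C(z, L) = 6*z
(46*145)*s(-5/(-13), C(3, 6)) = (46*145)*(-8) = 6670*(-8) = -53360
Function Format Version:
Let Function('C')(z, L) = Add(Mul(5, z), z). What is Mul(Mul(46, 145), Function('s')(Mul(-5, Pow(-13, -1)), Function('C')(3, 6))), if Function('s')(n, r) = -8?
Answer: -53360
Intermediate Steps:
Function('C')(z, L) = Mul(6, z)
Mul(Mul(46, 145), Function('s')(Mul(-5, Pow(-13, -1)), Function('C')(3, 6))) = Mul(Mul(46, 145), -8) = Mul(6670, -8) = -53360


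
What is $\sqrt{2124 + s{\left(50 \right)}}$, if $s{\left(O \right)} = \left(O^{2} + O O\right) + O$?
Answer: $\sqrt{7174} \approx 84.699$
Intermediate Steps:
$s{\left(O \right)} = O + 2 O^{2}$ ($s{\left(O \right)} = \left(O^{2} + O^{2}\right) + O = 2 O^{2} + O = O + 2 O^{2}$)
$\sqrt{2124 + s{\left(50 \right)}} = \sqrt{2124 + 50 \left(1 + 2 \cdot 50\right)} = \sqrt{2124 + 50 \left(1 + 100\right)} = \sqrt{2124 + 50 \cdot 101} = \sqrt{2124 + 5050} = \sqrt{7174}$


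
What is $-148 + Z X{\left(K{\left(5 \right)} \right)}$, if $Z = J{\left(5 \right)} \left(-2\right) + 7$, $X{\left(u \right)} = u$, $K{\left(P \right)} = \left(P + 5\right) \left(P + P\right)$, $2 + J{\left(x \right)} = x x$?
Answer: $-4048$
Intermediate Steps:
$J{\left(x \right)} = -2 + x^{2}$ ($J{\left(x \right)} = -2 + x x = -2 + x^{2}$)
$K{\left(P \right)} = 2 P \left(5 + P\right)$ ($K{\left(P \right)} = \left(5 + P\right) 2 P = 2 P \left(5 + P\right)$)
$Z = -39$ ($Z = \left(-2 + 5^{2}\right) \left(-2\right) + 7 = \left(-2 + 25\right) \left(-2\right) + 7 = 23 \left(-2\right) + 7 = -46 + 7 = -39$)
$-148 + Z X{\left(K{\left(5 \right)} \right)} = -148 - 39 \cdot 2 \cdot 5 \left(5 + 5\right) = -148 - 39 \cdot 2 \cdot 5 \cdot 10 = -148 - 3900 = -4048$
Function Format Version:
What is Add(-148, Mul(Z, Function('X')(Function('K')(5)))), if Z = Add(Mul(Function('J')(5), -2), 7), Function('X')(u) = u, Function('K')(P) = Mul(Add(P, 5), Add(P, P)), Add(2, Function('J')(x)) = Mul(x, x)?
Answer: -4048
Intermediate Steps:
Function('J')(x) = Add(-2, Pow(x, 2)) (Function('J')(x) = Add(-2, Mul(x, x)) = Add(-2, Pow(x, 2)))
Function('K')(P) = Mul(2, P, Add(5, P)) (Function('K')(P) = Mul(Add(5, P), Mul(2, P)) = Mul(2, P, Add(5, P)))
Z = -39 (Z = Add(Mul(Add(-2, Pow(5, 2)), -2), 7) = Add(Mul(Add(-2, 25), -2), 7) = Add(Mul(23, -2), 7) = Add(-46, 7) = -39)
Add(-148, Mul(Z, Function('X')(Function('K')(5)))) = Add(-148, Mul(-39, Mul(2, 5, Add(5, 5)))) = Add(-148, Mul(-39, Mul(2, 5, 10))) = Add(-148, Mul(-39, 100)) = Add(-148, -3900) = -4048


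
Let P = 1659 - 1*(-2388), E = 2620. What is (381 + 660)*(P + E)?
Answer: 6940347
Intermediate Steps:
P = 4047 (P = 1659 + 2388 = 4047)
(381 + 660)*(P + E) = (381 + 660)*(4047 + 2620) = 1041*6667 = 6940347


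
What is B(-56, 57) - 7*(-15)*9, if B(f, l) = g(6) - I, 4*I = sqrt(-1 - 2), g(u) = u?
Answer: 951 - I*sqrt(3)/4 ≈ 951.0 - 0.43301*I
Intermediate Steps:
I = I*sqrt(3)/4 (I = sqrt(-1 - 2)/4 = sqrt(-3)/4 = (I*sqrt(3))/4 = I*sqrt(3)/4 ≈ 0.43301*I)
B(f, l) = 6 - I*sqrt(3)/4
B(-56, 57) - 7*(-15)*9 = (6 - I*sqrt(3)/4) - 7*(-15)*9 = (6 - I*sqrt(3)/4) + 105*9 = (6 - I*sqrt(3)/4) + 945 = 951 - I*sqrt(3)/4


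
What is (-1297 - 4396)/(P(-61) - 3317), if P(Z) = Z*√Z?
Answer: 18883681/11229470 - 347273*I*√61/11229470 ≈ 1.6816 - 0.24153*I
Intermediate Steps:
P(Z) = Z^(3/2)
(-1297 - 4396)/(P(-61) - 3317) = (-1297 - 4396)/((-61)^(3/2) - 3317) = -5693/(-61*I*√61 - 3317) = -5693/(-3317 - 61*I*√61)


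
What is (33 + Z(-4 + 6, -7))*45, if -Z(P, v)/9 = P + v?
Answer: 3510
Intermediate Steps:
Z(P, v) = -9*P - 9*v (Z(P, v) = -9*(P + v) = -9*P - 9*v)
(33 + Z(-4 + 6, -7))*45 = (33 + (-9*(-4 + 6) - 9*(-7)))*45 = (33 + (-9*2 + 63))*45 = (33 + (-18 + 63))*45 = (33 + 45)*45 = 78*45 = 3510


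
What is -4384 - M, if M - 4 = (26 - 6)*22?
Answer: -4828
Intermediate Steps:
M = 444 (M = 4 + (26 - 6)*22 = 4 + 20*22 = 4 + 440 = 444)
-4384 - M = -4384 - 1*444 = -4384 - 444 = -4828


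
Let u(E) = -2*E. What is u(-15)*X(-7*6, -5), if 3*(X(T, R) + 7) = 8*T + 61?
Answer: -2960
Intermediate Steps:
X(T, R) = 40/3 + 8*T/3 (X(T, R) = -7 + (8*T + 61)/3 = -7 + (61 + 8*T)/3 = -7 + (61/3 + 8*T/3) = 40/3 + 8*T/3)
u(-15)*X(-7*6, -5) = (-2*(-15))*(40/3 + 8*(-7*6)/3) = 30*(40/3 + (8/3)*(-42)) = 30*(40/3 - 112) = 30*(-296/3) = -2960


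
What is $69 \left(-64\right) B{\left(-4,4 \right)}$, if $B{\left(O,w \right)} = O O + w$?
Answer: $-88320$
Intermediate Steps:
$B{\left(O,w \right)} = w + O^{2}$ ($B{\left(O,w \right)} = O^{2} + w = w + O^{2}$)
$69 \left(-64\right) B{\left(-4,4 \right)} = 69 \left(-64\right) \left(4 + \left(-4\right)^{2}\right) = - 4416 \left(4 + 16\right) = \left(-4416\right) 20 = -88320$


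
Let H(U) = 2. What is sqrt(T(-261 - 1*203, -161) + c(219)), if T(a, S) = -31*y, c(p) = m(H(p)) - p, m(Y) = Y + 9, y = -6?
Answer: I*sqrt(22) ≈ 4.6904*I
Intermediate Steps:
m(Y) = 9 + Y
c(p) = 11 - p (c(p) = (9 + 2) - p = 11 - p)
T(a, S) = 186 (T(a, S) = -31*(-6) = 186)
sqrt(T(-261 - 1*203, -161) + c(219)) = sqrt(186 + (11 - 1*219)) = sqrt(186 + (11 - 219)) = sqrt(186 - 208) = sqrt(-22) = I*sqrt(22)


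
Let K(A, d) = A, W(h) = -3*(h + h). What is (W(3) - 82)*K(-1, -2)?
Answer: 100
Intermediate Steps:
W(h) = -6*h
(W(3) - 82)*K(-1, -2) = (-6*3 - 82)*(-1) = (-18 - 82)*(-1) = -100*(-1) = 100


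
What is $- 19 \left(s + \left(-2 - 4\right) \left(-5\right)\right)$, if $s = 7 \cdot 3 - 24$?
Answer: $-513$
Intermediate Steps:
$s = -3$ ($s = 21 - 24 = -3$)
$- 19 \left(s + \left(-2 - 4\right) \left(-5\right)\right) = - 19 \left(-3 + \left(-2 - 4\right) \left(-5\right)\right) = - 19 \left(-3 - -30\right) = - 19 \left(-3 + 30\right) = \left(-19\right) 27 = -513$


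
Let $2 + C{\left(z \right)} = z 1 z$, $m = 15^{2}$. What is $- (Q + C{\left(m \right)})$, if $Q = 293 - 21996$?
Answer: $-28920$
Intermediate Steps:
$m = 225$
$C{\left(z \right)} = -2 + z^{2}$ ($C{\left(z \right)} = -2 + z 1 z = -2 + z z = -2 + z^{2}$)
$Q = -21703$ ($Q = 293 - 21996 = -21703$)
$- (Q + C{\left(m \right)}) = - (-21703 - \left(2 - 225^{2}\right)) = - (-21703 + \left(-2 + 50625\right)) = - (-21703 + 50623) = \left(-1\right) 28920 = -28920$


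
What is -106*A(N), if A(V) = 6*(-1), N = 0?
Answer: 636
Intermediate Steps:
A(V) = -6
-106*A(N) = -106*(-6) = 636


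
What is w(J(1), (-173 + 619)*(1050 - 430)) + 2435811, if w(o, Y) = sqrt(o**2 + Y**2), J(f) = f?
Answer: 2435811 + sqrt(76463310401) ≈ 2.7123e+6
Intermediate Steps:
w(o, Y) = sqrt(Y**2 + o**2)
w(J(1), (-173 + 619)*(1050 - 430)) + 2435811 = sqrt(((-173 + 619)*(1050 - 430))**2 + 1**2) + 2435811 = sqrt((446*620)**2 + 1) + 2435811 = sqrt(276520**2 + 1) + 2435811 = sqrt(76463310400 + 1) + 2435811 = sqrt(76463310401) + 2435811 = 2435811 + sqrt(76463310401)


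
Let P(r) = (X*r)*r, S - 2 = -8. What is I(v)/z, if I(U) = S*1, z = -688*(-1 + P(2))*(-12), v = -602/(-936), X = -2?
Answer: 1/12384 ≈ 8.0749e-5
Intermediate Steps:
S = -6 (S = 2 - 8 = -6)
P(r) = -2*r² (P(r) = (-2*r)*r = -2*r²)
v = 301/468 (v = -602*(-1/936) = 301/468 ≈ 0.64316)
z = -74304 (z = -688*(-1 - 2*2²)*(-12) = -688*(-1 - 2*4)*(-12) = -688*(-1 - 8)*(-12) = -(-6192)*(-12) = -688*108 = -74304)
I(U) = -6 (I(U) = -6*1 = -6)
I(v)/z = -6/(-74304) = -6*(-1/74304) = 1/12384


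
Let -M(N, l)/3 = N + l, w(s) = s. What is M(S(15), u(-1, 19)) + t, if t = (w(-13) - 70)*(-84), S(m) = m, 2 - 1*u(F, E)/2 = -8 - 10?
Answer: 6807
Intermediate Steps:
u(F, E) = 40 (u(F, E) = 4 - 2*(-8 - 10) = 4 - 2*(-18) = 4 + 36 = 40)
M(N, l) = -3*N - 3*l (M(N, l) = -3*(N + l) = -3*N - 3*l)
t = 6972 (t = (-13 - 70)*(-84) = -83*(-84) = 6972)
M(S(15), u(-1, 19)) + t = (-3*15 - 3*40) + 6972 = (-45 - 120) + 6972 = -165 + 6972 = 6807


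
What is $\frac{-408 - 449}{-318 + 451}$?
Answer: $- \frac{857}{133} \approx -6.4436$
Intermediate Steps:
$\frac{-408 - 449}{-318 + 451} = - \frac{857}{133}$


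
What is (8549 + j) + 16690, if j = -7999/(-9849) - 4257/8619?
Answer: 714176216699/28296177 ≈ 25239.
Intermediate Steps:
j = 9005396/28296177 (j = -7999*(-1/9849) - 4257*1/8619 = 7999/9849 - 1419/2873 = 9005396/28296177 ≈ 0.31825)
(8549 + j) + 16690 = (8549 + 9005396/28296177) + 16690 = 241913022569/28296177 + 16690 = 714176216699/28296177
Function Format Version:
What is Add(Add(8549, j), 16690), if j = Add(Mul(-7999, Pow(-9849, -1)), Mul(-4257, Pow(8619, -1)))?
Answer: Rational(714176216699, 28296177) ≈ 25239.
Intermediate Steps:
j = Rational(9005396, 28296177) (j = Add(Mul(-7999, Rational(-1, 9849)), Mul(-4257, Rational(1, 8619))) = Add(Rational(7999, 9849), Rational(-1419, 2873)) = Rational(9005396, 28296177) ≈ 0.31825)
Add(Add(8549, j), 16690) = Add(Add(8549, Rational(9005396, 28296177)), 16690) = Add(Rational(241913022569, 28296177), 16690) = Rational(714176216699, 28296177)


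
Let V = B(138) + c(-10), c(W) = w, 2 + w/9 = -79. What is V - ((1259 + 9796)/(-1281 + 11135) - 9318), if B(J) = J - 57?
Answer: 85423125/9854 ≈ 8668.9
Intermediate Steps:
w = -729 (w = -18 + 9*(-79) = -18 - 711 = -729)
c(W) = -729
B(J) = -57 + J
V = -648 (V = (-57 + 138) - 729 = 81 - 729 = -648)
V - ((1259 + 9796)/(-1281 + 11135) - 9318) = -648 - ((1259 + 9796)/(-1281 + 11135) - 9318) = -648 - (11055/9854 - 9318) = -648 - 1*(-91808517/9854) = -648 + 91808517/9854 = 85423125/9854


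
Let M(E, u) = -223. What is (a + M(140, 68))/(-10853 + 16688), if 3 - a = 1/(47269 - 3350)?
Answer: -3220727/85422455 ≈ -0.037704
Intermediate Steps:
a = 131756/43919 (a = 3 - 1/(47269 - 3350) = 3 - 1/43919 = 131756/43919 ≈ 3.0000)
(a + M(140, 68))/(-10853 + 16688) = (131756/43919 - 223)/(-10853 + 16688) = -9662181/43919/5835 = -9662181/43919*1/5835 = -3220727/85422455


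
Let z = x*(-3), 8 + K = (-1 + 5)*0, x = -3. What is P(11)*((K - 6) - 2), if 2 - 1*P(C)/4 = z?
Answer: 448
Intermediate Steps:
K = -8 (K = -8 + (-1 + 5)*0 = -8 + 4*0 = -8 + 0 = -8)
z = 9 (z = -3*(-3) = 9)
P(C) = -28 (P(C) = 8 - 4*9 = 8 - 36 = -28)
P(11)*((K - 6) - 2) = -28*((-8 - 6) - 2) = -28*(-14 - 2) = -28*(-16) = 448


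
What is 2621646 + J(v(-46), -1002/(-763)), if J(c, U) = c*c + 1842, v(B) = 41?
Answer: 2625169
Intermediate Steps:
J(c, U) = 1842 + c**2 (J(c, U) = c**2 + 1842 = 1842 + c**2)
2621646 + J(v(-46), -1002/(-763)) = 2621646 + (1842 + 41**2) = 2621646 + (1842 + 1681) = 2621646 + 3523 = 2625169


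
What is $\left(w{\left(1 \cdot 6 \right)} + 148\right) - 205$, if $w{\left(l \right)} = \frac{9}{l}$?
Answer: $- \frac{111}{2} \approx -55.5$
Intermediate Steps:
$\left(w{\left(1 \cdot 6 \right)} + 148\right) - 205 = \left(\frac{9}{1 \cdot 6} + 148\right) - 205 = \left(\frac{9}{6} + 148\right) - 205 = \left(9 \cdot \frac{1}{6} + 148\right) - 205 = \left(\frac{3}{2} + 148\right) - 205 = \frac{299}{2} - 205 = - \frac{111}{2}$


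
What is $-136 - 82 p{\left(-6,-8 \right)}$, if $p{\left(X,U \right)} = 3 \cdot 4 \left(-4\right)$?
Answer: $3800$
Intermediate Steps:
$p{\left(X,U \right)} = -48$ ($p{\left(X,U \right)} = 12 \left(-4\right) = -48$)
$-136 - 82 p{\left(-6,-8 \right)} = -136 - -3936 = -136 + 3936 = 3800$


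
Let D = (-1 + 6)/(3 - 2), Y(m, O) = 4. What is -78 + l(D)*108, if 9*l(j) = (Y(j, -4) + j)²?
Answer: 894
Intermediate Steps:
D = 5 (D = 5/1 = 5*1 = 5)
l(j) = (4 + j)²/9
-78 + l(D)*108 = -78 + ((4 + 5)²/9)*108 = -78 + ((⅑)*9²)*108 = -78 + ((⅑)*81)*108 = -78 + 9*108 = -78 + 972 = 894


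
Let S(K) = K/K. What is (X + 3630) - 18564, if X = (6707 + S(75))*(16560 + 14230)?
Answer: 206524386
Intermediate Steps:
S(K) = 1
X = 206539320 (X = (6707 + 1)*(16560 + 14230) = 6708*30790 = 206539320)
(X + 3630) - 18564 = (206539320 + 3630) - 18564 = 206542950 - 18564 = 206524386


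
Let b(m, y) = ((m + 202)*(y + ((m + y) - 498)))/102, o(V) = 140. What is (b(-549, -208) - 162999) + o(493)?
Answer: -16103957/102 ≈ -1.5788e+5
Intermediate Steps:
b(m, y) = (202 + m)*(-498 + m + 2*y)/102 (b(m, y) = ((202 + m)*(y + (-498 + m + y)))*(1/102) = ((202 + m)*(-498 + m + 2*y))*(1/102) = (202 + m)*(-498 + m + 2*y)/102)
(b(-549, -208) - 162999) + o(493) = ((-16766/17 - 148/51*(-549) + (1/102)*(-549)**2 + (202/51)*(-208) + (1/51)*(-549)*(-208)) - 162999) + 140 = ((-16766/17 + 27084/17 + (1/102)*301401 - 42016/51 + 38064/17) - 162999) + 140 = ((-16766/17 + 27084/17 + 100467/34 - 42016/51 + 38064/17) - 162999) + 140 = (507661/102 - 162999) + 140 = -16118237/102 + 140 = -16103957/102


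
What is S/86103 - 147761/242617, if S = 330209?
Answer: 67391651570/20890051551 ≈ 3.2260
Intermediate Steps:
S/86103 - 147761/242617 = 330209/86103 - 147761/242617 = 67391651570/20890051551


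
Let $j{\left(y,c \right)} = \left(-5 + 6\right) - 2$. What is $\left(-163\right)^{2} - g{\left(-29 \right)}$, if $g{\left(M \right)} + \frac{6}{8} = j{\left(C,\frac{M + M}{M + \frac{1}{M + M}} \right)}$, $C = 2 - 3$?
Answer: $\frac{106283}{4} \approx 26571.0$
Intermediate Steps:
$C = -1$
$j{\left(y,c \right)} = -1$ ($j{\left(y,c \right)} = 1 - 2 = -1$)
$g{\left(M \right)} = - \frac{7}{4}$ ($g{\left(M \right)} = - \frac{3}{4} - 1 = - \frac{7}{4}$)
$\left(-163\right)^{2} - g{\left(-29 \right)} = \left(-163\right)^{2} - - \frac{7}{4} = 26569 + \frac{7}{4} = \frac{106283}{4}$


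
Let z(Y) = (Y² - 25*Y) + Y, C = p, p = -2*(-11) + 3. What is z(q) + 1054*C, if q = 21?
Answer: 26287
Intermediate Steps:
p = 25 (p = 22 + 3 = 25)
C = 25
z(Y) = Y² - 24*Y
z(q) + 1054*C = 21*(-24 + 21) + 1054*25 = 21*(-3) + 26350 = -63 + 26350 = 26287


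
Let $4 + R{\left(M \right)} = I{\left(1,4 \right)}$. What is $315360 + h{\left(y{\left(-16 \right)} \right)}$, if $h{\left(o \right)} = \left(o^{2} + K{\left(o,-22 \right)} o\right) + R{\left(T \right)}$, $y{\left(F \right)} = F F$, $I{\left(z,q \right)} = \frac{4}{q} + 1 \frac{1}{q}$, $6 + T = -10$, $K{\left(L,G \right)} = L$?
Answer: $\frac{1785717}{4} \approx 4.4643 \cdot 10^{5}$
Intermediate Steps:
$T = -16$ ($T = -6 - 10 = -16$)
$I{\left(z,q \right)} = \frac{5}{q}$ ($I{\left(z,q \right)} = \frac{4}{q} + \frac{1}{q} = \frac{5}{q}$)
$R{\left(M \right)} = - \frac{11}{4}$ ($R{\left(M \right)} = -4 + \frac{5}{4} = - \frac{11}{4}$)
$y{\left(F \right)} = F^{2}$
$h{\left(o \right)} = - \frac{11}{4} + 2 o^{2}$ ($h{\left(o \right)} = \left(o^{2} + o o\right) - \frac{11}{4} = \left(o^{2} + o^{2}\right) - \frac{11}{4} = 2 o^{2} - \frac{11}{4} = - \frac{11}{4} + 2 o^{2}$)
$315360 + h{\left(y{\left(-16 \right)} \right)} = 315360 - \left(\frac{11}{4} - 2 \left(\left(-16\right)^{2}\right)^{2}\right) = 315360 - \left(\frac{11}{4} - 2 \cdot 256^{2}\right) = 315360 + \left(- \frac{11}{4} + 2 \cdot 65536\right) = 315360 + \left(- \frac{11}{4} + 131072\right) = 315360 + \frac{524277}{4} = \frac{1785717}{4}$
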